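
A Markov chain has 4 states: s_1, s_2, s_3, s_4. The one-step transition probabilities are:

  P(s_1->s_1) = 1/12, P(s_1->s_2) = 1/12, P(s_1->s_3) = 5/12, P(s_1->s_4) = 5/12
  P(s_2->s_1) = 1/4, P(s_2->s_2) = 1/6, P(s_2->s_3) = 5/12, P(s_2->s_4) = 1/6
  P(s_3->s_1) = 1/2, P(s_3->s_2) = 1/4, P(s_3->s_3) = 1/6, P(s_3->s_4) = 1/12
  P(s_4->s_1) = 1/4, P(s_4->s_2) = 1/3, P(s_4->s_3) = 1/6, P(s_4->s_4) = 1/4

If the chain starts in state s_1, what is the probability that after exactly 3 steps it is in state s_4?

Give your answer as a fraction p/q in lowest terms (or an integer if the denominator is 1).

Computing P^3 by repeated multiplication:
P^1 =
  s_1: [1/12, 1/12, 5/12, 5/12]
  s_2: [1/4, 1/6, 5/12, 1/6]
  s_3: [1/2, 1/4, 1/6, 1/12]
  s_4: [1/4, 1/3, 1/6, 1/4]
P^2 =
  s_1: [49/144, 19/72, 5/24, 3/16]
  s_2: [5/16, 5/24, 13/48, 5/24]
  s_3: [5/24, 11/72, 17/48, 41/144]
  s_4: [1/4, 29/144, 5/16, 17/72]
P^3 =
  s_1: [53/216, 323/1728, 61/192, 1/4]
  s_2: [17/64, 19/96, 19/64, 23/96]
  s_3: [175/576, 391/1728, 37/144, 23/108]
  s_4: [55/192, 365/1728, 161/576, 385/1728]

(P^3)[s_1 -> s_4] = 1/4

Answer: 1/4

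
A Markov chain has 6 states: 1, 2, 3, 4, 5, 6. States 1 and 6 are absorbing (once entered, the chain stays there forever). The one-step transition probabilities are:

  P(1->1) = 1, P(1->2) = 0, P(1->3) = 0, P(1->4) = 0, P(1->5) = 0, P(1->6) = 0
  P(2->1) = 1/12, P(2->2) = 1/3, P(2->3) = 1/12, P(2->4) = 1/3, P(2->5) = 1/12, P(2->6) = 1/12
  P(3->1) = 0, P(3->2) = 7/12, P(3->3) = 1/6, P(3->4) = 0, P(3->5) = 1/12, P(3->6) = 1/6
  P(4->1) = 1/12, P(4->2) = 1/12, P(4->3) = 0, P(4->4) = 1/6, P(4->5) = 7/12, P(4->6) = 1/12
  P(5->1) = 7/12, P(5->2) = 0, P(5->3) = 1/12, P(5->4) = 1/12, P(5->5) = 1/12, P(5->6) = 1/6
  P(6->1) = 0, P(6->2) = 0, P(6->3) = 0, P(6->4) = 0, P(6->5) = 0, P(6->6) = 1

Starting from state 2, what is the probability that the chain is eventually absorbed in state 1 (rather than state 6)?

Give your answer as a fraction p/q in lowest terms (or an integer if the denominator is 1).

Let a_i = P(absorbed in 1 | start in state i).
Boundary conditions: a_1 = 1, a_6 = 0.
For each transient state i, a_i = sum_j P(i->j) * a_j:
  a_2 = 1/12*a_1 + 1/3*a_2 + 1/12*a_3 + 1/3*a_4 + 1/12*a_5 + 1/12*a_6
  a_3 = 0*a_1 + 7/12*a_2 + 1/6*a_3 + 0*a_4 + 1/12*a_5 + 1/6*a_6
  a_4 = 1/12*a_1 + 1/12*a_2 + 0*a_3 + 1/6*a_4 + 7/12*a_5 + 1/12*a_6
  a_5 = 7/12*a_1 + 0*a_2 + 1/12*a_3 + 1/12*a_4 + 1/12*a_5 + 1/6*a_6

Substituting a_1 = 1 and a_6 = 0, rearrange to (I - Q) a = r where r[i] = P(i -> 1):
  [2/3, -1/12, -1/3, -1/12] . (a_2, a_3, a_4, a_5) = 1/12
  [-7/12, 5/6, 0, -1/12] . (a_2, a_3, a_4, a_5) = 0
  [-1/12, 0, 5/6, -7/12] . (a_2, a_3, a_4, a_5) = 1/12
  [0, -1/12, -1/12, 11/12] . (a_2, a_3, a_4, a_5) = 7/12

Solving yields:
  a_2 = 1399/2242
  a_3 = 181/354
  a_4 = 2300/3363
  a_5 = 5011/6726

Starting state is 2, so the absorption probability is a_2 = 1399/2242.

Answer: 1399/2242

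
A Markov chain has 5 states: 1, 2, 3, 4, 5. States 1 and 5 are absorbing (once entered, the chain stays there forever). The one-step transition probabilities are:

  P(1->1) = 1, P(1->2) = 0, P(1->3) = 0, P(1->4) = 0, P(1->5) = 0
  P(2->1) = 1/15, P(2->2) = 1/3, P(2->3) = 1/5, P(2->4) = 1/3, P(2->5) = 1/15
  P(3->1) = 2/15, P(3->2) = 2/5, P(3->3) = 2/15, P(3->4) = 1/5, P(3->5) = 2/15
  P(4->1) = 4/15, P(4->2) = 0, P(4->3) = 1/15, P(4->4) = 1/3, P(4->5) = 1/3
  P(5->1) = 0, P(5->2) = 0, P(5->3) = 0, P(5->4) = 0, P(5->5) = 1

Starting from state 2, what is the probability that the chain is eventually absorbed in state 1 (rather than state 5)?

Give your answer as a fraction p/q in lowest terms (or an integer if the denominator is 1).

Answer: 493/1060

Derivation:
Let a_i = P(absorbed in 1 | start in state i).
Boundary conditions: a_1 = 1, a_5 = 0.
For each transient state i, a_i = sum_j P(i->j) * a_j:
  a_2 = 1/15*a_1 + 1/3*a_2 + 1/5*a_3 + 1/3*a_4 + 1/15*a_5
  a_3 = 2/15*a_1 + 2/5*a_2 + 2/15*a_3 + 1/5*a_4 + 2/15*a_5
  a_4 = 4/15*a_1 + 0*a_2 + 1/15*a_3 + 1/3*a_4 + 1/3*a_5

Substituting a_1 = 1 and a_5 = 0, rearrange to (I - Q) a = r where r[i] = P(i -> 1):
  [2/3, -1/5, -1/3] . (a_2, a_3, a_4) = 1/15
  [-2/5, 13/15, -1/5] . (a_2, a_3, a_4) = 2/15
  [0, -1/15, 2/3] . (a_2, a_3, a_4) = 4/15

Solving yields:
  a_2 = 493/1060
  a_3 = 25/53
  a_4 = 237/530

Starting state is 2, so the absorption probability is a_2 = 493/1060.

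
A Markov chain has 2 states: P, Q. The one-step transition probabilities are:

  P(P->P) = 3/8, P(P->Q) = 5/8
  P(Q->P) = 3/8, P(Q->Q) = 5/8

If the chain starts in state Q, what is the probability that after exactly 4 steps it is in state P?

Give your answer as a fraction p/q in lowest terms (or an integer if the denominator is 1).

Answer: 3/8

Derivation:
Computing P^4 by repeated multiplication:
P^1 =
  P: [3/8, 5/8]
  Q: [3/8, 5/8]
P^2 =
  P: [3/8, 5/8]
  Q: [3/8, 5/8]
P^3 =
  P: [3/8, 5/8]
  Q: [3/8, 5/8]
P^4 =
  P: [3/8, 5/8]
  Q: [3/8, 5/8]

(P^4)[Q -> P] = 3/8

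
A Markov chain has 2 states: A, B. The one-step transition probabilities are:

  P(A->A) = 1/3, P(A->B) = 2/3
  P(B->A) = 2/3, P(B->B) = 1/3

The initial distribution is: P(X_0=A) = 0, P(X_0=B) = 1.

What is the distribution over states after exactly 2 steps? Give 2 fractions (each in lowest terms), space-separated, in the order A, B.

Answer: 4/9 5/9

Derivation:
Propagating the distribution step by step (d_{t+1} = d_t * P):
d_0 = (A=0, B=1)
  d_1[A] = 0*1/3 + 1*2/3 = 2/3
  d_1[B] = 0*2/3 + 1*1/3 = 1/3
d_1 = (A=2/3, B=1/3)
  d_2[A] = 2/3*1/3 + 1/3*2/3 = 4/9
  d_2[B] = 2/3*2/3 + 1/3*1/3 = 5/9
d_2 = (A=4/9, B=5/9)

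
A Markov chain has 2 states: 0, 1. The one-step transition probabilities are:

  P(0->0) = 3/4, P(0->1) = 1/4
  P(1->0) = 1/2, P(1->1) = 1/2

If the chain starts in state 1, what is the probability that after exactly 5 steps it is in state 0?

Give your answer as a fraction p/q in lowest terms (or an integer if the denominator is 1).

Computing P^5 by repeated multiplication:
P^1 =
  0: [3/4, 1/4]
  1: [1/2, 1/2]
P^2 =
  0: [11/16, 5/16]
  1: [5/8, 3/8]
P^3 =
  0: [43/64, 21/64]
  1: [21/32, 11/32]
P^4 =
  0: [171/256, 85/256]
  1: [85/128, 43/128]
P^5 =
  0: [683/1024, 341/1024]
  1: [341/512, 171/512]

(P^5)[1 -> 0] = 341/512

Answer: 341/512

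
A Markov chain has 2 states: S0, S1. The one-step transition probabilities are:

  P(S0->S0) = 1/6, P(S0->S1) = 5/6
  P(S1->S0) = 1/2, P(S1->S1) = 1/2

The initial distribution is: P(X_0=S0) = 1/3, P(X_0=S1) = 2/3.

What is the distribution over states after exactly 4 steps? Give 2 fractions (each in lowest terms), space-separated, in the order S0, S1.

Propagating the distribution step by step (d_{t+1} = d_t * P):
d_0 = (S0=1/3, S1=2/3)
  d_1[S0] = 1/3*1/6 + 2/3*1/2 = 7/18
  d_1[S1] = 1/3*5/6 + 2/3*1/2 = 11/18
d_1 = (S0=7/18, S1=11/18)
  d_2[S0] = 7/18*1/6 + 11/18*1/2 = 10/27
  d_2[S1] = 7/18*5/6 + 11/18*1/2 = 17/27
d_2 = (S0=10/27, S1=17/27)
  d_3[S0] = 10/27*1/6 + 17/27*1/2 = 61/162
  d_3[S1] = 10/27*5/6 + 17/27*1/2 = 101/162
d_3 = (S0=61/162, S1=101/162)
  d_4[S0] = 61/162*1/6 + 101/162*1/2 = 91/243
  d_4[S1] = 61/162*5/6 + 101/162*1/2 = 152/243
d_4 = (S0=91/243, S1=152/243)

Answer: 91/243 152/243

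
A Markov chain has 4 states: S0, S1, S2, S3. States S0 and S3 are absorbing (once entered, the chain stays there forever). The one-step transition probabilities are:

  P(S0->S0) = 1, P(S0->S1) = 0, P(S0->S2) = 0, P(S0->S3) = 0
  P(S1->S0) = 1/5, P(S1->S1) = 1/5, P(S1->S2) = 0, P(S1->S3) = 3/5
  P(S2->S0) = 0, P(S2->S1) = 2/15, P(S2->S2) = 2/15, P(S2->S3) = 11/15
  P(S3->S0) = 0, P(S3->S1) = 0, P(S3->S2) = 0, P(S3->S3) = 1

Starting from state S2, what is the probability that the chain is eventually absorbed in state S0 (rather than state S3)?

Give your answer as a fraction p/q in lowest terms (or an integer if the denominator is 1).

Answer: 1/26

Derivation:
Let a_i = P(absorbed in S0 | start in state i).
Boundary conditions: a_S0 = 1, a_S3 = 0.
For each transient state i, a_i = sum_j P(i->j) * a_j:
  a_S1 = 1/5*a_S0 + 1/5*a_S1 + 0*a_S2 + 3/5*a_S3
  a_S2 = 0*a_S0 + 2/15*a_S1 + 2/15*a_S2 + 11/15*a_S3

Substituting a_S0 = 1 and a_S3 = 0, rearrange to (I - Q) a = r where r[i] = P(i -> S0):
  [4/5, 0] . (a_S1, a_S2) = 1/5
  [-2/15, 13/15] . (a_S1, a_S2) = 0

Solving yields:
  a_S1 = 1/4
  a_S2 = 1/26

Starting state is S2, so the absorption probability is a_S2 = 1/26.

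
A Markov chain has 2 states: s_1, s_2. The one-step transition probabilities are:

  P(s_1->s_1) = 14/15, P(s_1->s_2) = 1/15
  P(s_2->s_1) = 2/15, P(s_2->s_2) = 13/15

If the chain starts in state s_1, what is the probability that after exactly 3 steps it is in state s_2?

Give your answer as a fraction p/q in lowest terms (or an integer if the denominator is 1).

Answer: 61/375

Derivation:
Computing P^3 by repeated multiplication:
P^1 =
  s_1: [14/15, 1/15]
  s_2: [2/15, 13/15]
P^2 =
  s_1: [22/25, 3/25]
  s_2: [6/25, 19/25]
P^3 =
  s_1: [314/375, 61/375]
  s_2: [122/375, 253/375]

(P^3)[s_1 -> s_2] = 61/375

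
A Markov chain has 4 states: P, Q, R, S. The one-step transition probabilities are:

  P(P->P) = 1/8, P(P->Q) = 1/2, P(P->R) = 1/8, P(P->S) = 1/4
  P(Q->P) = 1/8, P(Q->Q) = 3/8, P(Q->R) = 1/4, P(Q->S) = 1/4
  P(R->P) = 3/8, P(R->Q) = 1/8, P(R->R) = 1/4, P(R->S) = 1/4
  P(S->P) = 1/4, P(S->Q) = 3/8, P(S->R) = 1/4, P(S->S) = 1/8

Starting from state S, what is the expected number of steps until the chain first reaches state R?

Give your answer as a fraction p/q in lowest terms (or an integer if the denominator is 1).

Answer: 584/133

Derivation:
Let h_i = expected steps to first reach R from state i.
Boundary: h_R = 0.
First-step equations for the other states:
  h_P = 1 + 1/8*h_P + 1/2*h_Q + 1/8*h_R + 1/4*h_S
  h_Q = 1 + 1/8*h_P + 3/8*h_Q + 1/4*h_R + 1/4*h_S
  h_S = 1 + 1/4*h_P + 3/8*h_Q + 1/4*h_R + 1/8*h_S

Substituting h_R = 0 and rearranging gives the linear system (I - Q) h = 1:
  [7/8, -1/2, -1/4] . (h_P, h_Q, h_S) = 1
  [-1/8, 5/8, -1/4] . (h_P, h_Q, h_S) = 1
  [-1/4, -3/8, 7/8] . (h_P, h_Q, h_S) = 1

Solving yields:
  h_P = 648/133
  h_Q = 576/133
  h_S = 584/133

Starting state is S, so the expected hitting time is h_S = 584/133.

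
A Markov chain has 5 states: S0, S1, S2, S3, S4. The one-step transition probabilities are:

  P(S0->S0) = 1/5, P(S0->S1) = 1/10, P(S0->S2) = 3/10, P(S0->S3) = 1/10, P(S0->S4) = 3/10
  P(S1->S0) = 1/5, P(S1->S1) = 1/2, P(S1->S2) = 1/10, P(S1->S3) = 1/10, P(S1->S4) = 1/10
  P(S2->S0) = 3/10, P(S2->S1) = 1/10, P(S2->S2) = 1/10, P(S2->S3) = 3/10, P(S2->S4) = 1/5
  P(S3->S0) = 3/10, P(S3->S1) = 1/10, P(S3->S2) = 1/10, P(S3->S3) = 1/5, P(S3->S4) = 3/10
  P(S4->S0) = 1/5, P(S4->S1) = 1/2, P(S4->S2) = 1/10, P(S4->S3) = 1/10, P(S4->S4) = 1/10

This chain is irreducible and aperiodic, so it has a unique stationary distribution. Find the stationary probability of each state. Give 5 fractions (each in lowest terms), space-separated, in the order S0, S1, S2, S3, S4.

The stationary distribution satisfies pi = pi * P, i.e.:
  pi_S0 = 1/5*pi_S0 + 1/5*pi_S1 + 3/10*pi_S2 + 3/10*pi_S3 + 1/5*pi_S4
  pi_S1 = 1/10*pi_S0 + 1/2*pi_S1 + 1/10*pi_S2 + 1/10*pi_S3 + 1/2*pi_S4
  pi_S2 = 3/10*pi_S0 + 1/10*pi_S1 + 1/10*pi_S2 + 1/10*pi_S3 + 1/10*pi_S4
  pi_S3 = 1/10*pi_S0 + 1/10*pi_S1 + 3/10*pi_S2 + 1/5*pi_S3 + 1/10*pi_S4
  pi_S4 = 3/10*pi_S0 + 1/10*pi_S1 + 1/5*pi_S2 + 3/10*pi_S3 + 1/10*pi_S4
with normalization: pi_S0 + pi_S1 + pi_S2 + pi_S3 + pi_S4 = 1.

Using the first 4 balance equations plus normalization, the linear system A*pi = b is:
  [-4/5, 1/5, 3/10, 3/10, 1/5] . pi = 0
  [1/10, -1/2, 1/10, 1/10, 1/2] . pi = 0
  [3/10, 1/10, -9/10, 1/10, 1/10] . pi = 0
  [1/10, 1/10, 3/10, -4/5, 1/10] . pi = 0
  [1, 1, 1, 1, 1] . pi = 1

Solving yields:
  pi_S0 = 201/878
  pi_S1 = 257/878
  pi_S2 = 64/439
  pi_S3 = 63/439
  pi_S4 = 83/439

Verification (pi * P):
  201/878*1/5 + 257/878*1/5 + 64/439*3/10 + 63/439*3/10 + 83/439*1/5 = 201/878 = pi_S0  (ok)
  201/878*1/10 + 257/878*1/2 + 64/439*1/10 + 63/439*1/10 + 83/439*1/2 = 257/878 = pi_S1  (ok)
  201/878*3/10 + 257/878*1/10 + 64/439*1/10 + 63/439*1/10 + 83/439*1/10 = 64/439 = pi_S2  (ok)
  201/878*1/10 + 257/878*1/10 + 64/439*3/10 + 63/439*1/5 + 83/439*1/10 = 63/439 = pi_S3  (ok)
  201/878*3/10 + 257/878*1/10 + 64/439*1/5 + 63/439*3/10 + 83/439*1/10 = 83/439 = pi_S4  (ok)

Answer: 201/878 257/878 64/439 63/439 83/439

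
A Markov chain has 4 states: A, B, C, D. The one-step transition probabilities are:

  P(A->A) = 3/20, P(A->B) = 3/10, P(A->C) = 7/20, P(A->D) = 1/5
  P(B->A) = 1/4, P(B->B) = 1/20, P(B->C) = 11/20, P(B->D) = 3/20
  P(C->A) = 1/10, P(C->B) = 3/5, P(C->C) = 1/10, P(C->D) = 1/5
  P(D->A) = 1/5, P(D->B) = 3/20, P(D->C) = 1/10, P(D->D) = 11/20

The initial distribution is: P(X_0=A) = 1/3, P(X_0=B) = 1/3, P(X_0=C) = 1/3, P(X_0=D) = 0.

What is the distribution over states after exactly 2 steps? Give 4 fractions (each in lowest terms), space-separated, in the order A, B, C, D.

Answer: 209/1200 22/75 341/1200 149/600

Derivation:
Propagating the distribution step by step (d_{t+1} = d_t * P):
d_0 = (A=1/3, B=1/3, C=1/3, D=0)
  d_1[A] = 1/3*3/20 + 1/3*1/4 + 1/3*1/10 + 0*1/5 = 1/6
  d_1[B] = 1/3*3/10 + 1/3*1/20 + 1/3*3/5 + 0*3/20 = 19/60
  d_1[C] = 1/3*7/20 + 1/3*11/20 + 1/3*1/10 + 0*1/10 = 1/3
  d_1[D] = 1/3*1/5 + 1/3*3/20 + 1/3*1/5 + 0*11/20 = 11/60
d_1 = (A=1/6, B=19/60, C=1/3, D=11/60)
  d_2[A] = 1/6*3/20 + 19/60*1/4 + 1/3*1/10 + 11/60*1/5 = 209/1200
  d_2[B] = 1/6*3/10 + 19/60*1/20 + 1/3*3/5 + 11/60*3/20 = 22/75
  d_2[C] = 1/6*7/20 + 19/60*11/20 + 1/3*1/10 + 11/60*1/10 = 341/1200
  d_2[D] = 1/6*1/5 + 19/60*3/20 + 1/3*1/5 + 11/60*11/20 = 149/600
d_2 = (A=209/1200, B=22/75, C=341/1200, D=149/600)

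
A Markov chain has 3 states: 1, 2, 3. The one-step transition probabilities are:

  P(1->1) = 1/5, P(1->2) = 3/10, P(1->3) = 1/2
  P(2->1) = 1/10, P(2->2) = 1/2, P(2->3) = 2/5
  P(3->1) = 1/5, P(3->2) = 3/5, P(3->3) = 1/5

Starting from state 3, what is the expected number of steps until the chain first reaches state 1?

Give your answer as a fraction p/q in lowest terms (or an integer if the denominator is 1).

Let h_i = expected steps to first reach 1 from state i.
Boundary: h_1 = 0.
First-step equations for the other states:
  h_2 = 1 + 1/10*h_1 + 1/2*h_2 + 2/5*h_3
  h_3 = 1 + 1/5*h_1 + 3/5*h_2 + 1/5*h_3

Substituting h_1 = 0 and rearranging gives the linear system (I - Q) h = 1:
  [1/2, -2/5] . (h_2, h_3) = 1
  [-3/5, 4/5] . (h_2, h_3) = 1

Solving yields:
  h_2 = 15/2
  h_3 = 55/8

Starting state is 3, so the expected hitting time is h_3 = 55/8.

Answer: 55/8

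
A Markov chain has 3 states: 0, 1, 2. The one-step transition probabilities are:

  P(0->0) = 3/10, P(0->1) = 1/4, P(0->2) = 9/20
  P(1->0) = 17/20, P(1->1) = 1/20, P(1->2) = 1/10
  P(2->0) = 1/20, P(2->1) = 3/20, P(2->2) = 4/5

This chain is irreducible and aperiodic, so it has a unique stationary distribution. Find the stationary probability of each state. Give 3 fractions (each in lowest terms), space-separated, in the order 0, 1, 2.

The stationary distribution satisfies pi = pi * P, i.e.:
  pi_0 = 3/10*pi_0 + 17/20*pi_1 + 1/20*pi_2
  pi_1 = 1/4*pi_0 + 1/20*pi_1 + 3/20*pi_2
  pi_2 = 9/20*pi_0 + 1/10*pi_1 + 4/5*pi_2
with normalization: pi_0 + pi_1 + pi_2 = 1.

Using the first 2 balance equations plus normalization, the linear system A*pi = b is:
  [-7/10, 17/20, 1/20] . pi = 0
  [1/4, -19/20, 3/20] . pi = 0
  [1, 1, 1] . pi = 1

Solving yields:
  pi_0 = 35/149
  pi_1 = 47/298
  pi_2 = 181/298

Verification (pi * P):
  35/149*3/10 + 47/298*17/20 + 181/298*1/20 = 35/149 = pi_0  (ok)
  35/149*1/4 + 47/298*1/20 + 181/298*3/20 = 47/298 = pi_1  (ok)
  35/149*9/20 + 47/298*1/10 + 181/298*4/5 = 181/298 = pi_2  (ok)

Answer: 35/149 47/298 181/298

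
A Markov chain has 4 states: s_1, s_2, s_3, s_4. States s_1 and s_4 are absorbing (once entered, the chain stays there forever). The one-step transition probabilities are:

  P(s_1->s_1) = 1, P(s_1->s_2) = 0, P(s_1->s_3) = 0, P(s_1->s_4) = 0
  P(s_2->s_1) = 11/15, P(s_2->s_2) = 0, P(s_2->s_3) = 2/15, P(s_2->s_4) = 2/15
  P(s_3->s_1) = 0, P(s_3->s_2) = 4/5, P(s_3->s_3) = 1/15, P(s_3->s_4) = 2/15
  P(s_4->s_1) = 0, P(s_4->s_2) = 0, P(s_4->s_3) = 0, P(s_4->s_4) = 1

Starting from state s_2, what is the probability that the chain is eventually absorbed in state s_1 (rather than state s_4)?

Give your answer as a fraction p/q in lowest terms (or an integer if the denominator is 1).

Let a_i = P(absorbed in s_1 | start in state i).
Boundary conditions: a_s_1 = 1, a_s_4 = 0.
For each transient state i, a_i = sum_j P(i->j) * a_j:
  a_s_2 = 11/15*a_s_1 + 0*a_s_2 + 2/15*a_s_3 + 2/15*a_s_4
  a_s_3 = 0*a_s_1 + 4/5*a_s_2 + 1/15*a_s_3 + 2/15*a_s_4

Substituting a_s_1 = 1 and a_s_4 = 0, rearrange to (I - Q) a = r where r[i] = P(i -> s_1):
  [1, -2/15] . (a_s_2, a_s_3) = 11/15
  [-4/5, 14/15] . (a_s_2, a_s_3) = 0

Solving yields:
  a_s_2 = 77/93
  a_s_3 = 22/31

Starting state is s_2, so the absorption probability is a_s_2 = 77/93.

Answer: 77/93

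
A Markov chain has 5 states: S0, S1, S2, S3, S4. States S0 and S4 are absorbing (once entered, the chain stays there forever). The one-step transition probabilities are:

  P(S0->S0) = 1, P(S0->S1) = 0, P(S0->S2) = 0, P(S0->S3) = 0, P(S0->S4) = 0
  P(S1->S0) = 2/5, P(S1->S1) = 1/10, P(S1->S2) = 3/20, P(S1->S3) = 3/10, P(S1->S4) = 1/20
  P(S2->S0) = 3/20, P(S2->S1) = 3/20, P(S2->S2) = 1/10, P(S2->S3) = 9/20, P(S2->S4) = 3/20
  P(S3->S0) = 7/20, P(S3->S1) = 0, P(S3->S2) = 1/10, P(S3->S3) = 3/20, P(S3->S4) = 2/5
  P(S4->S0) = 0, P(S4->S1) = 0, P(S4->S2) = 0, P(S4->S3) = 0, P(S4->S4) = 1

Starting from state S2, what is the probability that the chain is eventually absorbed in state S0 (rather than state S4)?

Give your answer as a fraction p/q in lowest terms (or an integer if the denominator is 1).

Let a_i = P(absorbed in S0 | start in state i).
Boundary conditions: a_S0 = 1, a_S4 = 0.
For each transient state i, a_i = sum_j P(i->j) * a_j:
  a_S1 = 2/5*a_S0 + 1/10*a_S1 + 3/20*a_S2 + 3/10*a_S3 + 1/20*a_S4
  a_S2 = 3/20*a_S0 + 3/20*a_S1 + 1/10*a_S2 + 9/20*a_S3 + 3/20*a_S4
  a_S3 = 7/20*a_S0 + 0*a_S1 + 1/10*a_S2 + 3/20*a_S3 + 2/5*a_S4

Substituting a_S0 = 1 and a_S4 = 0, rearrange to (I - Q) a = r where r[i] = P(i -> S0):
  [9/10, -3/20, -3/10] . (a_S1, a_S2, a_S3) = 2/5
  [-3/20, 9/10, -9/20] . (a_S1, a_S2, a_S3) = 3/20
  [0, -1/10, 17/20] . (a_S1, a_S2, a_S3) = 7/20

Solving yields:
  a_S1 = 382/555
  a_S2 = 862/1665
  a_S3 = 787/1665

Starting state is S2, so the absorption probability is a_S2 = 862/1665.

Answer: 862/1665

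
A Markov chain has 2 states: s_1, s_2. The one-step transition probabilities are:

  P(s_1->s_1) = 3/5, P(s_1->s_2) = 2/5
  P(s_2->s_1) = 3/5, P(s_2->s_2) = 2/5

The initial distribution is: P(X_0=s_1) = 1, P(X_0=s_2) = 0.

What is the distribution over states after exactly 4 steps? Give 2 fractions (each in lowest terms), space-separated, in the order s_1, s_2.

Answer: 3/5 2/5

Derivation:
Propagating the distribution step by step (d_{t+1} = d_t * P):
d_0 = (s_1=1, s_2=0)
  d_1[s_1] = 1*3/5 + 0*3/5 = 3/5
  d_1[s_2] = 1*2/5 + 0*2/5 = 2/5
d_1 = (s_1=3/5, s_2=2/5)
  d_2[s_1] = 3/5*3/5 + 2/5*3/5 = 3/5
  d_2[s_2] = 3/5*2/5 + 2/5*2/5 = 2/5
d_2 = (s_1=3/5, s_2=2/5)
  d_3[s_1] = 3/5*3/5 + 2/5*3/5 = 3/5
  d_3[s_2] = 3/5*2/5 + 2/5*2/5 = 2/5
d_3 = (s_1=3/5, s_2=2/5)
  d_4[s_1] = 3/5*3/5 + 2/5*3/5 = 3/5
  d_4[s_2] = 3/5*2/5 + 2/5*2/5 = 2/5
d_4 = (s_1=3/5, s_2=2/5)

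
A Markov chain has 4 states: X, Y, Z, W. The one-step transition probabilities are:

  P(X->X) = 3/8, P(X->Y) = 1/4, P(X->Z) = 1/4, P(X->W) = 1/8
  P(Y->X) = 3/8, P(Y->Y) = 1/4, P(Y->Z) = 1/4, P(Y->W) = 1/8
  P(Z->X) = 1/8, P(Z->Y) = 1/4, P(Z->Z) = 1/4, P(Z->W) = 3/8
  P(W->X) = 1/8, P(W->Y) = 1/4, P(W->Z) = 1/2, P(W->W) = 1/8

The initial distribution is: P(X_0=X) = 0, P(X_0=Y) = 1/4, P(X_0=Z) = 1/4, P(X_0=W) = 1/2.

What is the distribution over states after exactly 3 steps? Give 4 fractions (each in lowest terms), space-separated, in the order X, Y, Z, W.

Answer: 63/256 1/4 39/128 51/256

Derivation:
Propagating the distribution step by step (d_{t+1} = d_t * P):
d_0 = (X=0, Y=1/4, Z=1/4, W=1/2)
  d_1[X] = 0*3/8 + 1/4*3/8 + 1/4*1/8 + 1/2*1/8 = 3/16
  d_1[Y] = 0*1/4 + 1/4*1/4 + 1/4*1/4 + 1/2*1/4 = 1/4
  d_1[Z] = 0*1/4 + 1/4*1/4 + 1/4*1/4 + 1/2*1/2 = 3/8
  d_1[W] = 0*1/8 + 1/4*1/8 + 1/4*3/8 + 1/2*1/8 = 3/16
d_1 = (X=3/16, Y=1/4, Z=3/8, W=3/16)
  d_2[X] = 3/16*3/8 + 1/4*3/8 + 3/8*1/8 + 3/16*1/8 = 15/64
  d_2[Y] = 3/16*1/4 + 1/4*1/4 + 3/8*1/4 + 3/16*1/4 = 1/4
  d_2[Z] = 3/16*1/4 + 1/4*1/4 + 3/8*1/4 + 3/16*1/2 = 19/64
  d_2[W] = 3/16*1/8 + 1/4*1/8 + 3/8*3/8 + 3/16*1/8 = 7/32
d_2 = (X=15/64, Y=1/4, Z=19/64, W=7/32)
  d_3[X] = 15/64*3/8 + 1/4*3/8 + 19/64*1/8 + 7/32*1/8 = 63/256
  d_3[Y] = 15/64*1/4 + 1/4*1/4 + 19/64*1/4 + 7/32*1/4 = 1/4
  d_3[Z] = 15/64*1/4 + 1/4*1/4 + 19/64*1/4 + 7/32*1/2 = 39/128
  d_3[W] = 15/64*1/8 + 1/4*1/8 + 19/64*3/8 + 7/32*1/8 = 51/256
d_3 = (X=63/256, Y=1/4, Z=39/128, W=51/256)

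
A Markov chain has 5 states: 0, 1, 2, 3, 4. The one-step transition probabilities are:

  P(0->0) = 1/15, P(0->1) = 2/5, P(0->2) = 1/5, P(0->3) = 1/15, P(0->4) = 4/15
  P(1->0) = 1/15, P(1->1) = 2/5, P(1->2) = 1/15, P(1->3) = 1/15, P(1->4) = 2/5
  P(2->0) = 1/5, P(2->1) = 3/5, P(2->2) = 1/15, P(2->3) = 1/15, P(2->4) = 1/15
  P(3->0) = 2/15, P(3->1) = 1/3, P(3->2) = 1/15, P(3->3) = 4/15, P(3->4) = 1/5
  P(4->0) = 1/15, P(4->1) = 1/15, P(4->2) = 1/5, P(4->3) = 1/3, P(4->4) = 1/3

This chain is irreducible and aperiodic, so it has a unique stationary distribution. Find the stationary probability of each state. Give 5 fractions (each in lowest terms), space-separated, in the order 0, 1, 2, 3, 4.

The stationary distribution satisfies pi = pi * P, i.e.:
  pi_0 = 1/15*pi_0 + 1/15*pi_1 + 1/5*pi_2 + 2/15*pi_3 + 1/15*pi_4
  pi_1 = 2/5*pi_0 + 2/5*pi_1 + 3/5*pi_2 + 1/3*pi_3 + 1/15*pi_4
  pi_2 = 1/5*pi_0 + 1/15*pi_1 + 1/15*pi_2 + 1/15*pi_3 + 1/5*pi_4
  pi_3 = 1/15*pi_0 + 1/15*pi_1 + 1/15*pi_2 + 4/15*pi_3 + 1/3*pi_4
  pi_4 = 4/15*pi_0 + 2/5*pi_1 + 1/15*pi_2 + 1/5*pi_3 + 1/3*pi_4
with normalization: pi_0 + pi_1 + pi_2 + pi_3 + pi_4 = 1.

Using the first 4 balance equations plus normalization, the linear system A*pi = b is:
  [-14/15, 1/15, 1/5, 2/15, 1/15] . pi = 0
  [2/5, -3/5, 3/5, 1/3, 1/15] . pi = 0
  [1/5, 1/15, -14/15, 1/15, 1/5] . pi = 0
  [1/15, 1/15, 1/15, -11/15, 1/3] . pi = 0
  [1, 1, 1, 1, 1] . pi = 1

Solving yields:
  pi_0 = 2227/23570
  pi_1 = 14809/47140
  pi_2 = 2787/23570
  pi_3 = 4261/23570
  pi_4 = 13781/47140

Verification (pi * P):
  2227/23570*1/15 + 14809/47140*1/15 + 2787/23570*1/5 + 4261/23570*2/15 + 13781/47140*1/15 = 2227/23570 = pi_0  (ok)
  2227/23570*2/5 + 14809/47140*2/5 + 2787/23570*3/5 + 4261/23570*1/3 + 13781/47140*1/15 = 14809/47140 = pi_1  (ok)
  2227/23570*1/5 + 14809/47140*1/15 + 2787/23570*1/15 + 4261/23570*1/15 + 13781/47140*1/5 = 2787/23570 = pi_2  (ok)
  2227/23570*1/15 + 14809/47140*1/15 + 2787/23570*1/15 + 4261/23570*4/15 + 13781/47140*1/3 = 4261/23570 = pi_3  (ok)
  2227/23570*4/15 + 14809/47140*2/5 + 2787/23570*1/15 + 4261/23570*1/5 + 13781/47140*1/3 = 13781/47140 = pi_4  (ok)

Answer: 2227/23570 14809/47140 2787/23570 4261/23570 13781/47140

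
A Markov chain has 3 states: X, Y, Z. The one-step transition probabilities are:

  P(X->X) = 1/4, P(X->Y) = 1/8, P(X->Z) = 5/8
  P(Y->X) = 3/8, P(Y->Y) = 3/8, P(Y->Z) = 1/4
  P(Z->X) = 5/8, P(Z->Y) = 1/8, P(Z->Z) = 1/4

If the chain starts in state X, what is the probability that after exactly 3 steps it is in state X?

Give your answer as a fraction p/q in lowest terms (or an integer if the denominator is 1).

Answer: 51/128

Derivation:
Computing P^3 by repeated multiplication:
P^1 =
  X: [1/4, 1/8, 5/8]
  Y: [3/8, 3/8, 1/4]
  Z: [5/8, 1/8, 1/4]
P^2 =
  X: [1/2, 5/32, 11/32]
  Y: [25/64, 7/32, 25/64]
  Z: [23/64, 5/32, 31/64]
P^3 =
  X: [51/128, 21/128, 7/16]
  Y: [217/512, 23/128, 203/512]
  Z: [231/512, 21/128, 197/512]

(P^3)[X -> X] = 51/128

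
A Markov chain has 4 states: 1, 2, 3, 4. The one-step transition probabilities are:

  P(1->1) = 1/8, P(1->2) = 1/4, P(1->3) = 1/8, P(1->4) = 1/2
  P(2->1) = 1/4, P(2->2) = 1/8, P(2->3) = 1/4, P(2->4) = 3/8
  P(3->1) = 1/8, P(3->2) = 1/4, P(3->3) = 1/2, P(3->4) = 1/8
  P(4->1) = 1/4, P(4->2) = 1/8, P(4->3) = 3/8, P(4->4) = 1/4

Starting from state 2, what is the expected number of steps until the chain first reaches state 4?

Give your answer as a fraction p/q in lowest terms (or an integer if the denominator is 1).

Let h_i = expected steps to first reach 4 from state i.
Boundary: h_4 = 0.
First-step equations for the other states:
  h_1 = 1 + 1/8*h_1 + 1/4*h_2 + 1/8*h_3 + 1/2*h_4
  h_2 = 1 + 1/4*h_1 + 1/8*h_2 + 1/4*h_3 + 3/8*h_4
  h_3 = 1 + 1/8*h_1 + 1/4*h_2 + 1/2*h_3 + 1/8*h_4

Substituting h_4 = 0 and rearranging gives the linear system (I - Q) h = 1:
  [7/8, -1/4, -1/8] . (h_1, h_2, h_3) = 1
  [-1/4, 7/8, -1/4] . (h_1, h_2, h_3) = 1
  [-1/8, -1/4, 1/2] . (h_1, h_2, h_3) = 1

Solving yields:
  h_1 = 360/137
  h_2 = 424/137
  h_3 = 576/137

Starting state is 2, so the expected hitting time is h_2 = 424/137.

Answer: 424/137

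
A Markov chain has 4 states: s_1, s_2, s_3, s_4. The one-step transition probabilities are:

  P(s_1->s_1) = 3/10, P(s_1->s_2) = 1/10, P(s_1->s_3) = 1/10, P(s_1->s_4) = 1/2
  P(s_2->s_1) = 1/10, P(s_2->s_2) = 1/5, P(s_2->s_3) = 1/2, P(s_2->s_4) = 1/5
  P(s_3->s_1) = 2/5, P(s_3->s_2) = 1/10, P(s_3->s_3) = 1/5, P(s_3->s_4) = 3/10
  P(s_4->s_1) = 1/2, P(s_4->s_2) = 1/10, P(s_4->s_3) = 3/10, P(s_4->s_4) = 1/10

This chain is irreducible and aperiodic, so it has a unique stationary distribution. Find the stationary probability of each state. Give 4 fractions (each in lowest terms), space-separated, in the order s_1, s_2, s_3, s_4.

Answer: 211/585 1/9 133/585 176/585

Derivation:
The stationary distribution satisfies pi = pi * P, i.e.:
  pi_s_1 = 3/10*pi_s_1 + 1/10*pi_s_2 + 2/5*pi_s_3 + 1/2*pi_s_4
  pi_s_2 = 1/10*pi_s_1 + 1/5*pi_s_2 + 1/10*pi_s_3 + 1/10*pi_s_4
  pi_s_3 = 1/10*pi_s_1 + 1/2*pi_s_2 + 1/5*pi_s_3 + 3/10*pi_s_4
  pi_s_4 = 1/2*pi_s_1 + 1/5*pi_s_2 + 3/10*pi_s_3 + 1/10*pi_s_4
with normalization: pi_s_1 + pi_s_2 + pi_s_3 + pi_s_4 = 1.

Using the first 3 balance equations plus normalization, the linear system A*pi = b is:
  [-7/10, 1/10, 2/5, 1/2] . pi = 0
  [1/10, -4/5, 1/10, 1/10] . pi = 0
  [1/10, 1/2, -4/5, 3/10] . pi = 0
  [1, 1, 1, 1] . pi = 1

Solving yields:
  pi_s_1 = 211/585
  pi_s_2 = 1/9
  pi_s_3 = 133/585
  pi_s_4 = 176/585

Verification (pi * P):
  211/585*3/10 + 1/9*1/10 + 133/585*2/5 + 176/585*1/2 = 211/585 = pi_s_1  (ok)
  211/585*1/10 + 1/9*1/5 + 133/585*1/10 + 176/585*1/10 = 1/9 = pi_s_2  (ok)
  211/585*1/10 + 1/9*1/2 + 133/585*1/5 + 176/585*3/10 = 133/585 = pi_s_3  (ok)
  211/585*1/2 + 1/9*1/5 + 133/585*3/10 + 176/585*1/10 = 176/585 = pi_s_4  (ok)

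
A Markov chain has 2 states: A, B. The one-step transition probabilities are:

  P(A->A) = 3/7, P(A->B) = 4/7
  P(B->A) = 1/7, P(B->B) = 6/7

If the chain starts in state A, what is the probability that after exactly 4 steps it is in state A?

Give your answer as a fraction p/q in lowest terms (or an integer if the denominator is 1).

Computing P^4 by repeated multiplication:
P^1 =
  A: [3/7, 4/7]
  B: [1/7, 6/7]
P^2 =
  A: [13/49, 36/49]
  B: [9/49, 40/49]
P^3 =
  A: [75/343, 268/343]
  B: [67/343, 276/343]
P^4 =
  A: [493/2401, 1908/2401]
  B: [477/2401, 1924/2401]

(P^4)[A -> A] = 493/2401

Answer: 493/2401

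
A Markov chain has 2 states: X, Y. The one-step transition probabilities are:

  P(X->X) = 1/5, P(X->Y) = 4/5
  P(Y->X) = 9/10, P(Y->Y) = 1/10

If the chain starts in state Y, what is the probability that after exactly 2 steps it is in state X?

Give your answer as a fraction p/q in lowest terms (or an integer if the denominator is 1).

Computing P^2 by repeated multiplication:
P^1 =
  X: [1/5, 4/5]
  Y: [9/10, 1/10]
P^2 =
  X: [19/25, 6/25]
  Y: [27/100, 73/100]

(P^2)[Y -> X] = 27/100

Answer: 27/100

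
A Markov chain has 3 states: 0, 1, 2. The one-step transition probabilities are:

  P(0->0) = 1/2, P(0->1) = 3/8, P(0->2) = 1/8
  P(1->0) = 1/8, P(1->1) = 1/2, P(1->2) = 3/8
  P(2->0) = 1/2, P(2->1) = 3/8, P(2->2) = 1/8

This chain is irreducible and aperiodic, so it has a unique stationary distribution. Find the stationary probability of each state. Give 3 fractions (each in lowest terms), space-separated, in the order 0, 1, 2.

The stationary distribution satisfies pi = pi * P, i.e.:
  pi_0 = 1/2*pi_0 + 1/8*pi_1 + 1/2*pi_2
  pi_1 = 3/8*pi_0 + 1/2*pi_1 + 3/8*pi_2
  pi_2 = 1/8*pi_0 + 3/8*pi_1 + 1/8*pi_2
with normalization: pi_0 + pi_1 + pi_2 = 1.

Using the first 2 balance equations plus normalization, the linear system A*pi = b is:
  [-1/2, 1/8, 1/2] . pi = 0
  [3/8, -1/2, 3/8] . pi = 0
  [1, 1, 1] . pi = 1

Solving yields:
  pi_0 = 19/56
  pi_1 = 3/7
  pi_2 = 13/56

Verification (pi * P):
  19/56*1/2 + 3/7*1/8 + 13/56*1/2 = 19/56 = pi_0  (ok)
  19/56*3/8 + 3/7*1/2 + 13/56*3/8 = 3/7 = pi_1  (ok)
  19/56*1/8 + 3/7*3/8 + 13/56*1/8 = 13/56 = pi_2  (ok)

Answer: 19/56 3/7 13/56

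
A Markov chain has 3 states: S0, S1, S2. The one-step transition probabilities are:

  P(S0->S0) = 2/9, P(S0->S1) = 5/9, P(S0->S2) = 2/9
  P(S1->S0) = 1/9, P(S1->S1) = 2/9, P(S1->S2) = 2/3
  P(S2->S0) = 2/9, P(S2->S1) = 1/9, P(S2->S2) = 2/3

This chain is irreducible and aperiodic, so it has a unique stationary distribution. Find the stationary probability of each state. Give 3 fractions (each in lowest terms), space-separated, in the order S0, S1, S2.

Answer: 15/76 17/76 11/19

Derivation:
The stationary distribution satisfies pi = pi * P, i.e.:
  pi_S0 = 2/9*pi_S0 + 1/9*pi_S1 + 2/9*pi_S2
  pi_S1 = 5/9*pi_S0 + 2/9*pi_S1 + 1/9*pi_S2
  pi_S2 = 2/9*pi_S0 + 2/3*pi_S1 + 2/3*pi_S2
with normalization: pi_S0 + pi_S1 + pi_S2 = 1.

Using the first 2 balance equations plus normalization, the linear system A*pi = b is:
  [-7/9, 1/9, 2/9] . pi = 0
  [5/9, -7/9, 1/9] . pi = 0
  [1, 1, 1] . pi = 1

Solving yields:
  pi_S0 = 15/76
  pi_S1 = 17/76
  pi_S2 = 11/19

Verification (pi * P):
  15/76*2/9 + 17/76*1/9 + 11/19*2/9 = 15/76 = pi_S0  (ok)
  15/76*5/9 + 17/76*2/9 + 11/19*1/9 = 17/76 = pi_S1  (ok)
  15/76*2/9 + 17/76*2/3 + 11/19*2/3 = 11/19 = pi_S2  (ok)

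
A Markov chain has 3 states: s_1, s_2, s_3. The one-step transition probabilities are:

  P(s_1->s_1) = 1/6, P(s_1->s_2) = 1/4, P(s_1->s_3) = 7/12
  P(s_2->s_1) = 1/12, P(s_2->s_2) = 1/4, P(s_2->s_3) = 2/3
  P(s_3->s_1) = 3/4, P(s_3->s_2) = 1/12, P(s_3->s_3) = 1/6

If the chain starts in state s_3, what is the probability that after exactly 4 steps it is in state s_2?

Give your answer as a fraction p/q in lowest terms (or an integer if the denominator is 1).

Answer: 1927/10368

Derivation:
Computing P^4 by repeated multiplication:
P^1 =
  s_1: [1/6, 1/4, 7/12]
  s_2: [1/12, 1/4, 2/3]
  s_3: [3/4, 1/12, 1/6]
P^2 =
  s_1: [35/72, 11/72, 13/36]
  s_2: [77/144, 5/36, 47/144]
  s_3: [37/144, 2/9, 25/48]
P^3 =
  s_1: [35/96, 41/216, 385/864]
  s_2: [199/576, 169/864, 793/1728]
  s_3: [781/1728, 47/288, 665/1728]
P^4 =
  s_1: [4259/10368, 911/5184, 1429/3456]
  s_2: [8669/20736, 1799/10368, 941/2304]
  s_3: [7829/20736, 1927/10368, 9053/20736]

(P^4)[s_3 -> s_2] = 1927/10368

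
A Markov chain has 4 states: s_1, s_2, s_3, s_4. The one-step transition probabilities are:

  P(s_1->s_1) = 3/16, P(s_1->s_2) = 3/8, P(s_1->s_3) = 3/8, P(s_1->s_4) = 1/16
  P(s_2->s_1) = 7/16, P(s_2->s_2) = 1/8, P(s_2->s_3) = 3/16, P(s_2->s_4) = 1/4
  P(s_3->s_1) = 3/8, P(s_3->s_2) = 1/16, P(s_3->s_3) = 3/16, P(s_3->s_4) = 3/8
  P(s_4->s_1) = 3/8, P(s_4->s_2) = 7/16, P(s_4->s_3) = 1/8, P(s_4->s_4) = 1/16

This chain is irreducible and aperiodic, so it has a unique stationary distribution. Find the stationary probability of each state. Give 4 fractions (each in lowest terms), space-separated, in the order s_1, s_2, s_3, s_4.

The stationary distribution satisfies pi = pi * P, i.e.:
  pi_s_1 = 3/16*pi_s_1 + 7/16*pi_s_2 + 3/8*pi_s_3 + 3/8*pi_s_4
  pi_s_2 = 3/8*pi_s_1 + 1/8*pi_s_2 + 1/16*pi_s_3 + 7/16*pi_s_4
  pi_s_3 = 3/8*pi_s_1 + 3/16*pi_s_2 + 3/16*pi_s_3 + 1/8*pi_s_4
  pi_s_4 = 1/16*pi_s_1 + 1/4*pi_s_2 + 3/8*pi_s_3 + 1/16*pi_s_4
with normalization: pi_s_1 + pi_s_2 + pi_s_3 + pi_s_4 = 1.

Using the first 3 balance equations plus normalization, the linear system A*pi = b is:
  [-13/16, 7/16, 3/8, 3/8] . pi = 0
  [3/8, -7/8, 1/16, 7/16] . pi = 0
  [3/8, 3/16, -13/16, 1/8] . pi = 0
  [1, 1, 1, 1] . pi = 1

Solving yields:
  pi_s_1 = 673/2046
  pi_s_2 = 511/2046
  pi_s_3 = 1459/6138
  pi_s_4 = 1127/6138

Verification (pi * P):
  673/2046*3/16 + 511/2046*7/16 + 1459/6138*3/8 + 1127/6138*3/8 = 673/2046 = pi_s_1  (ok)
  673/2046*3/8 + 511/2046*1/8 + 1459/6138*1/16 + 1127/6138*7/16 = 511/2046 = pi_s_2  (ok)
  673/2046*3/8 + 511/2046*3/16 + 1459/6138*3/16 + 1127/6138*1/8 = 1459/6138 = pi_s_3  (ok)
  673/2046*1/16 + 511/2046*1/4 + 1459/6138*3/8 + 1127/6138*1/16 = 1127/6138 = pi_s_4  (ok)

Answer: 673/2046 511/2046 1459/6138 1127/6138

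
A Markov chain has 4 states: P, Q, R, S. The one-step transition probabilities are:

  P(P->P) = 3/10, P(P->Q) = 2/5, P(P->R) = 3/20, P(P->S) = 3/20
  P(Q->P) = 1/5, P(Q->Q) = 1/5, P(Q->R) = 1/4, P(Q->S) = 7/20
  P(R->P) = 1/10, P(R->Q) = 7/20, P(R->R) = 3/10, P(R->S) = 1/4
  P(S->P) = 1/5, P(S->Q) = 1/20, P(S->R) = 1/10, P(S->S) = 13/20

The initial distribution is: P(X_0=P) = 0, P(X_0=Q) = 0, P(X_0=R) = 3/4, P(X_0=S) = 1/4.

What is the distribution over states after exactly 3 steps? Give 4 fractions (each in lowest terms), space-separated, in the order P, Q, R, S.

Propagating the distribution step by step (d_{t+1} = d_t * P):
d_0 = (P=0, Q=0, R=3/4, S=1/4)
  d_1[P] = 0*3/10 + 0*1/5 + 3/4*1/10 + 1/4*1/5 = 1/8
  d_1[Q] = 0*2/5 + 0*1/5 + 3/4*7/20 + 1/4*1/20 = 11/40
  d_1[R] = 0*3/20 + 0*1/4 + 3/4*3/10 + 1/4*1/10 = 1/4
  d_1[S] = 0*3/20 + 0*7/20 + 3/4*1/4 + 1/4*13/20 = 7/20
d_1 = (P=1/8, Q=11/40, R=1/4, S=7/20)
  d_2[P] = 1/8*3/10 + 11/40*1/5 + 1/4*1/10 + 7/20*1/5 = 3/16
  d_2[Q] = 1/8*2/5 + 11/40*1/5 + 1/4*7/20 + 7/20*1/20 = 21/100
  d_2[R] = 1/8*3/20 + 11/40*1/4 + 1/4*3/10 + 7/20*1/10 = 79/400
  d_2[S] = 1/8*3/20 + 11/40*7/20 + 1/4*1/4 + 7/20*13/20 = 81/200
d_2 = (P=3/16, Q=21/100, R=79/400, S=81/200)
  d_3[P] = 3/16*3/10 + 21/100*1/5 + 79/400*1/10 + 81/200*1/5 = 199/1000
  d_3[Q] = 3/16*2/5 + 21/100*1/5 + 79/400*7/20 + 81/200*1/20 = 1651/8000
  d_3[R] = 3/16*3/20 + 21/100*1/4 + 79/400*3/10 + 81/200*1/10 = 1443/8000
  d_3[S] = 3/16*3/20 + 21/100*7/20 + 79/400*1/4 + 81/200*13/20 = 1657/4000
d_3 = (P=199/1000, Q=1651/8000, R=1443/8000, S=1657/4000)

Answer: 199/1000 1651/8000 1443/8000 1657/4000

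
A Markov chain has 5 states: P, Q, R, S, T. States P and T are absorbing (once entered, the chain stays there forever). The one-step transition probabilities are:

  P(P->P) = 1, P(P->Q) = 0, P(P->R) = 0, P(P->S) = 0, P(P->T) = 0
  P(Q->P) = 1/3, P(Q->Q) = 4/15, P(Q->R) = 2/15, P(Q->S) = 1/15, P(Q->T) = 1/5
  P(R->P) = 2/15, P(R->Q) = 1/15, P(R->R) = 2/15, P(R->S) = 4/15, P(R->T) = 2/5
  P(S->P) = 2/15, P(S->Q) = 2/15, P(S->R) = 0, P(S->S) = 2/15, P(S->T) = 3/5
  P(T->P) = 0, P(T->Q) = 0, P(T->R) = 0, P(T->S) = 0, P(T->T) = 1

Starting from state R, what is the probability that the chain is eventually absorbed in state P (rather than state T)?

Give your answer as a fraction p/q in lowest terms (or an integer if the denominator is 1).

Answer: 53/199

Derivation:
Let a_i = P(absorbed in P | start in state i).
Boundary conditions: a_P = 1, a_T = 0.
For each transient state i, a_i = sum_j P(i->j) * a_j:
  a_Q = 1/3*a_P + 4/15*a_Q + 2/15*a_R + 1/15*a_S + 1/5*a_T
  a_R = 2/15*a_P + 1/15*a_Q + 2/15*a_R + 4/15*a_S + 2/5*a_T
  a_S = 2/15*a_P + 2/15*a_Q + 0*a_R + 2/15*a_S + 3/5*a_T

Substituting a_P = 1 and a_T = 0, rearrange to (I - Q) a = r where r[i] = P(i -> P):
  [11/15, -2/15, -1/15] . (a_Q, a_R, a_S) = 1/3
  [-1/15, 13/15, -4/15] . (a_Q, a_R, a_S) = 2/15
  [-2/15, 0, 13/15] . (a_Q, a_R, a_S) = 2/15

Solving yields:
  a_Q = 313/597
  a_R = 53/199
  a_S = 140/597

Starting state is R, so the absorption probability is a_R = 53/199.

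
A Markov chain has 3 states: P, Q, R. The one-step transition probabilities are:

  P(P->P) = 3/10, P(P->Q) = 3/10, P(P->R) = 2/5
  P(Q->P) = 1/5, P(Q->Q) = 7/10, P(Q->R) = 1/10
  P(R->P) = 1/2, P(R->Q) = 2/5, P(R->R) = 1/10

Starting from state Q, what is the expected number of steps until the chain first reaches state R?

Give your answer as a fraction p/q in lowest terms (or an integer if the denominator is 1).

Let h_i = expected steps to first reach R from state i.
Boundary: h_R = 0.
First-step equations for the other states:
  h_P = 1 + 3/10*h_P + 3/10*h_Q + 2/5*h_R
  h_Q = 1 + 1/5*h_P + 7/10*h_Q + 1/10*h_R

Substituting h_R = 0 and rearranging gives the linear system (I - Q) h = 1:
  [7/10, -3/10] . (h_P, h_Q) = 1
  [-1/5, 3/10] . (h_P, h_Q) = 1

Solving yields:
  h_P = 4
  h_Q = 6

Starting state is Q, so the expected hitting time is h_Q = 6.

Answer: 6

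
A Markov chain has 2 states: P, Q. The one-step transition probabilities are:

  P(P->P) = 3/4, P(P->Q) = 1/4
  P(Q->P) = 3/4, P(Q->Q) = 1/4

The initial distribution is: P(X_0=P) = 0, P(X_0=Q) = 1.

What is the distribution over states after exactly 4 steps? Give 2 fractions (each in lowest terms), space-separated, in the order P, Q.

Propagating the distribution step by step (d_{t+1} = d_t * P):
d_0 = (P=0, Q=1)
  d_1[P] = 0*3/4 + 1*3/4 = 3/4
  d_1[Q] = 0*1/4 + 1*1/4 = 1/4
d_1 = (P=3/4, Q=1/4)
  d_2[P] = 3/4*3/4 + 1/4*3/4 = 3/4
  d_2[Q] = 3/4*1/4 + 1/4*1/4 = 1/4
d_2 = (P=3/4, Q=1/4)
  d_3[P] = 3/4*3/4 + 1/4*3/4 = 3/4
  d_3[Q] = 3/4*1/4 + 1/4*1/4 = 1/4
d_3 = (P=3/4, Q=1/4)
  d_4[P] = 3/4*3/4 + 1/4*3/4 = 3/4
  d_4[Q] = 3/4*1/4 + 1/4*1/4 = 1/4
d_4 = (P=3/4, Q=1/4)

Answer: 3/4 1/4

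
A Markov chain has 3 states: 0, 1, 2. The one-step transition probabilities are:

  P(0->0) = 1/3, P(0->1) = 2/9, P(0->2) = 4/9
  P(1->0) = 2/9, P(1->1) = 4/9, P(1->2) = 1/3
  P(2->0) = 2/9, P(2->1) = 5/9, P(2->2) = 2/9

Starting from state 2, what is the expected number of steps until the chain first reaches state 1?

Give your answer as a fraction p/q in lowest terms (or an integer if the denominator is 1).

Let h_i = expected steps to first reach 1 from state i.
Boundary: h_1 = 0.
First-step equations for the other states:
  h_0 = 1 + 1/3*h_0 + 2/9*h_1 + 4/9*h_2
  h_2 = 1 + 2/9*h_0 + 5/9*h_1 + 2/9*h_2

Substituting h_1 = 0 and rearranging gives the linear system (I - Q) h = 1:
  [2/3, -4/9] . (h_0, h_2) = 1
  [-2/9, 7/9] . (h_0, h_2) = 1

Solving yields:
  h_0 = 99/34
  h_2 = 36/17

Starting state is 2, so the expected hitting time is h_2 = 36/17.

Answer: 36/17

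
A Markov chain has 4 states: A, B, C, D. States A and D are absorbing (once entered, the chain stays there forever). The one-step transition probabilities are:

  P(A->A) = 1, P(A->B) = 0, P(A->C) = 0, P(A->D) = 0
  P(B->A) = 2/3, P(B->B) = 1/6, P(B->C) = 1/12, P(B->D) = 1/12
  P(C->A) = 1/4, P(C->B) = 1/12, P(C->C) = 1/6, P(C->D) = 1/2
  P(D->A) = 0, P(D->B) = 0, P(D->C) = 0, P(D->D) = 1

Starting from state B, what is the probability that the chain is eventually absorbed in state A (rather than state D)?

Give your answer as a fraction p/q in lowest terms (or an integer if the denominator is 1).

Let a_i = P(absorbed in A | start in state i).
Boundary conditions: a_A = 1, a_D = 0.
For each transient state i, a_i = sum_j P(i->j) * a_j:
  a_B = 2/3*a_A + 1/6*a_B + 1/12*a_C + 1/12*a_D
  a_C = 1/4*a_A + 1/12*a_B + 1/6*a_C + 1/2*a_D

Substituting a_A = 1 and a_D = 0, rearrange to (I - Q) a = r where r[i] = P(i -> A):
  [5/6, -1/12] . (a_B, a_C) = 2/3
  [-1/12, 5/6] . (a_B, a_C) = 1/4

Solving yields:
  a_B = 83/99
  a_C = 38/99

Starting state is B, so the absorption probability is a_B = 83/99.

Answer: 83/99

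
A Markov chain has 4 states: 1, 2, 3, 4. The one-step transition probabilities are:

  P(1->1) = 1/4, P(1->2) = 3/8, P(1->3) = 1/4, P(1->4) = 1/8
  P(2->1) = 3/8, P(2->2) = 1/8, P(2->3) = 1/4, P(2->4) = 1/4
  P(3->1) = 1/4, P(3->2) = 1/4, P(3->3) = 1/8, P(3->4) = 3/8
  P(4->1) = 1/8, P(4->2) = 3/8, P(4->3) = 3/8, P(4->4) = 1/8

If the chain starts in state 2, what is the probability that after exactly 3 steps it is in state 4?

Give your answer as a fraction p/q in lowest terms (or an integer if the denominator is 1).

Computing P^3 by repeated multiplication:
P^1 =
  1: [1/4, 3/8, 1/4, 1/8]
  2: [3/8, 1/8, 1/4, 1/4]
  3: [1/4, 1/4, 1/8, 3/8]
  4: [1/8, 3/8, 3/8, 1/8]
P^2 =
  1: [9/32, 1/4, 15/64, 15/64]
  2: [15/64, 5/16, 1/4, 13/64]
  3: [15/64, 19/64, 9/32, 3/16]
  4: [9/32, 15/64, 7/32, 17/64]
P^3 =
  1: [129/512, 145/512, 1/4, 55/256]
  2: [135/512, 17/64, 125/512, 29/128]
  3: [135/512, 17/64, 61/256, 119/512]
  4: [63/256, 37/128, 131/512, 107/512]

(P^3)[2 -> 4] = 29/128

Answer: 29/128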